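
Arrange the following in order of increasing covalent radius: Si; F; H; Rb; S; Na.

H < F < S < Si < Na < Rb

Moving right in a period, electrons are added to the same shell under a stronger nuclear pull, so atoms get smaller; moving down, a new shell is opened and atoms get larger.
These span different periods and groups, so the two trends combine.
F > H: period and group pull opposite ways; the down-group shift dominates (64 vs 32 pm).
S > F: relative to F, both the across-period and down-group shifts push S's atomic radius up.
Si > S: Si lies to the left of S in period 3, so the across-period effect alone puts Si larger.
Na > Si: Na lies to the left of Si in period 3, so the across-period effect alone puts Na larger.
Rb > Na: Rb sits below Na in group 1, so the down-group effect alone puts Rb larger.
Tabulated atomic radius (pm): H 32, F 64, Na 155, Si 116, S 103, Rb 210.
So from smallest to largest: H < F < S < Si < Na < Rb.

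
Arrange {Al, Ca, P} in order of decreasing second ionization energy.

P > Al > Ca

Consider each +1 ion: Al⁺ still has 2 valence electrons; Ca⁺ still has 1 valence electron; P⁺ still has 4 valence electrons.
All are still removing valence electrons, so compare the +1 ions as you would atoms: IE_2 generally rises across a period (higher Z_eff) and falls down a group (larger shell), subject to the usual subshell exceptions.
Valence configurations: Al⁺ [Ne]3s², Ca⁺ [Ar]4s¹, P⁺ [Ne]3s²3p².
Approximate IE_2 values (kJ/mol): Al 1817, Ca 1145, P 1907.
Hence IE_2: Ca < Al < P.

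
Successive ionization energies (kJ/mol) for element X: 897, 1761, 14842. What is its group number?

Look for the largest jump between consecutive ionization energies: IE3/IE2 ≈ 8.4, far larger than any earlier ratio.
That jump marks the point where a core electron is being removed. So the atom has 2 valence electrons.
A main-group element with 2 valence electrons is in group 2.

Group 2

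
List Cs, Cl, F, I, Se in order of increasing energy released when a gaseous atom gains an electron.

Cs < Se < I < F < Cl

Atoms with high Z_eff and room in the valence shell (especially the halogens) have the most exothermic electron affinities.
These span different periods and groups, so the two trends combine.
Se > Cs: relative to Cs, both the across-period and down-group shifts push Se's electron affinity up.
I > Se: period and group pull opposite ways; the across-period shift dominates (295 vs 195 kJ/mol).
F > I: F sits above I in group 17, so the down-group effect alone puts F higher.
Cl > F: this pair runs against the simple trend — see the exception note.
Note the exception: Cl has a higher electron affinity than F, contrary to the simple trend — F's small 2p subshell makes the incoming electron feel strong e⁻–e⁻ repulsion, so Cl actually releases more energy on gaining an electron.
Approximate values (kJ/mol): F 328, Cl 349, Se 195, I 295, Cs 46.
So from lowest to highest: Cs < Se < I < F < Cl.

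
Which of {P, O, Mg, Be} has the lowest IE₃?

P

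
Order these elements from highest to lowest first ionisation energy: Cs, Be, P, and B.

P > Be > B > Cs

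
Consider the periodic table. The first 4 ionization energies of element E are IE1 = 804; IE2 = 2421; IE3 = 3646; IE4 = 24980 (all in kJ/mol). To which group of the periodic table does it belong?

Group 13

Look for the largest jump between consecutive ionization energies: IE4/IE3 ≈ 6.9, far larger than any earlier ratio.
That jump marks the point where a core electron is being removed. So the atom has 3 valence electrons.
A main-group element with 3 valence electrons is in group 13.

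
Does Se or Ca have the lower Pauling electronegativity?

Ca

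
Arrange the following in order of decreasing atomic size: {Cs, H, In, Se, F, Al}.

H is in period 1, group 1; F is in period 2, group 17; Al is in period 3, group 13; Se is in period 4, group 16; In is in period 5, group 13; Cs is in period 6, group 1.
Radius decreases left→right (rising Z_eff, same n) and increases top→bottom (higher n).
These span different periods and groups, so the two trends combine.
F > H: the two effects oppose for this pair; the down-group effect wins (64 vs 32 pm).
Se > F: both effects reinforce here, so Se is clearly the larger of the two.
Al > Se: the two effects oppose for this pair; the across-period effect wins (126 vs 116 pm).
In > Al: they share group 13; the group trend gives In the larger value.
Cs > In: both effects reinforce here, so Cs is clearly the larger of the two.
Approximate values (pm): H 32, F 64, Al 126, Se 116, In 142, Cs 232.
So from largest to smallest: Cs > In > Al > Se > F > H.

Cs > In > Al > Se > F > H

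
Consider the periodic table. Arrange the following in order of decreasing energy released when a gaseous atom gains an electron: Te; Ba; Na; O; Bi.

O is in period 2, group 16; Na is in period 3, group 1; Te is in period 5, group 16; Ba is in period 6, group 2; Bi is in period 6, group 15.
EA tends to increase across a period and decrease down a group, though the pattern is less regular than for IE or radius.
These span different periods and groups, so the two trends combine.
Na > Ba: period and group pull opposite ways; the down-group shift dominates (53 vs 14 kJ/mol).
Bi > Na: period and group pull opposite ways; the across-period shift dominates (91 vs 53 kJ/mol).
O > Bi: relative to Bi, both the across-period and down-group shifts push O's electron affinity up.
Te > O: this pair runs against the simple trend — see the exception note.
Note the exception: Te has a higher electron affinity than O, contrary to the simple trend — O's compact 2p subshell gives strong electron–electron repulsion on the added electron.
For reference (kJ/mol): O 141, Na 53, Te 190, Ba 14, Bi 91.
So from highest to lowest: Te > O > Bi > Na > Ba.

Te > O > Bi > Na > Ba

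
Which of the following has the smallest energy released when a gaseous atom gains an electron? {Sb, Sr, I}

Sr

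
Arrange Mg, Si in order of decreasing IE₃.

Mg, Si

After 2 electrons have been removed, what remains? Mg²⁺ is the bare [Ne] core; Si²⁺ still has 2 valence electrons.
Core electrons are held far more tightly than valence electrons, so Mg tops the IE_3 order.
The numbers (kJ/mol): Mg 7733, Si 3232.
Overall IE_3 order: Si < Mg.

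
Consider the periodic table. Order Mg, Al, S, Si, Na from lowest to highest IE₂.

The second ionization energy removes an electron from the +1 ion. For each element: Mg⁺ still has 1 valence electron; Al⁺ still has 2 valence electrons; S⁺ still has 5 valence electrons; Si⁺ still has 3 valence electrons; Na⁺ is the bare [Ne] core.
Breaking into a closed-shell core is much more expensive than removing a leftover valence electron — Na has the largest IE_2 here.
Valence configurations: Mg⁺ [Ne]3s¹, Al⁺ [Ne]3s², S⁺ [Ne]3s²3p³, Si⁺ [Ne]3s²3p¹.
Si⁺ loses a lone 3p electron whereas Al⁺ must break into a filled 3s² pair, so IE_2(Al) > IE_2(Si) even though Si has the higher nuclear charge.
Approximate IE_2 values (kJ/mol): Mg 1451, Al 1817, S 2252, Si 1577, Na 4562.
Hence IE_2: Mg < Si < Al < S < Na.

Mg, Si, Al, S, Na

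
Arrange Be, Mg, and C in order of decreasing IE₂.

C, Be, Mg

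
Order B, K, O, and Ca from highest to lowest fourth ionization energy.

B > O > Ca > K

After 3 electrons have been removed, what remains? B³⁺ is the bare [He] core; K³⁺ is already 2 electrons into the core; O³⁺ still has 3 valence electrons; Ca³⁺ is already 1 electron into the core.
Usually core removal costs more than valence removal, but here the competition is close: a tightly held n=2 valence electron can cost more to remove than an n=3 core electron, so the actual values have to decide it.
Tabulated IE_4 (kJ/mol): B 25026, K 5877, O 7469, Ca 6491.
Putting it together, IE_4: K < Ca < O < B.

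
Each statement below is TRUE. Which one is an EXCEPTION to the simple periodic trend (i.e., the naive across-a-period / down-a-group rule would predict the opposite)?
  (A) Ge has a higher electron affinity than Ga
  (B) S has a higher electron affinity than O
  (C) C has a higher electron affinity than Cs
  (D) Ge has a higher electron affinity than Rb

(B)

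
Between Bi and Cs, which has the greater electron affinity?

Bi

Cs is in period 6, group 1; Bi is in period 6, group 15.
EA tends to increase across a period and decrease down a group, though the pattern is less regular than for IE or radius.
All lie in period 6, so electron affinity increases left to right.
So Bi has the greater electron affinity (Bi > Cs).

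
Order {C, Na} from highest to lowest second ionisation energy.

Na > C

Consider each +1 ion: C⁺ still has 3 valence electrons; Na⁺ is the bare [Ne] core.
Core electrons are held far more tightly than valence electrons, so Na tops the IE_2 order.
The numbers (kJ/mol): C 2353, Na 4562.
So the second ionization energies run C < Na.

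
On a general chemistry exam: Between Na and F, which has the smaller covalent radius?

F is in period 2, group 17; Na is in period 3, group 1.
Moving right in a period, electrons are added to the same shell under a stronger nuclear pull, so atoms get smaller; moving down, a new shell is opened and atoms get larger.
Here both period and group differ, so the two effects have to be weighed against each other.
Na > F: relative to F, both the across-period and down-group shifts push Na's atomic radius up.
For reference (pm): F 64, Na 155.
So F has the smaller covalent radius (F < Na).

F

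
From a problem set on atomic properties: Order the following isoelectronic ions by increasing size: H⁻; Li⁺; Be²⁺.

All of these have 2 electrons, so size is governed by nuclear charge alone: the more protons, the stronger the pull on the same electron cloud, and the smaller the ion.
Nuclear charges: Be²⁺ (Z=4), Li⁺ (Z=3), H⁻ (Z=1).
Smallest to largest: Be²⁺ < Li⁺ < H⁻.

Be²⁺ < Li⁺ < H⁻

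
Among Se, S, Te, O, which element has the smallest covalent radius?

O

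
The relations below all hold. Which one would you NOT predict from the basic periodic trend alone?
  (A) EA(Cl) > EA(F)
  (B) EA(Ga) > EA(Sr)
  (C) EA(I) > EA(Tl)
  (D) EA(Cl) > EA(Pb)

The general trend: electron affinity increases across a period and decreases down a group.
(A) Cl (period 3, group 17) vs F (period 2, group 17): the stated order contradicts the simple trend.
(B) Ga (period 4, group 13) vs Sr (period 5, group 2): the stated order agrees with the simple trend.
(C) I (period 5, group 17) vs Tl (period 6, group 13): the stated order agrees with the simple trend.
(D) Cl (period 3, group 17) vs Pb (period 6, group 14): the stated order agrees with the simple trend.
The exception is (A): F's small 2p subshell makes the incoming electron feel strong e⁻–e⁻ repulsion, so Cl actually releases more energy on gaining an electron.

(A)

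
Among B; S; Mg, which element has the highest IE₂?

B

Consider each +1 ion: B⁺ still has 2 valence electrons; S⁺ still has 5 valence electrons; Mg⁺ still has 1 valence electron.
All are still removing valence electrons, so compare the +1 ions as you would atoms: IE_2 generally rises across a period (higher Z_eff) and falls down a group (larger shell), subject to the usual subshell exceptions.
Valence configurations: B⁺ [He]2s², S⁺ [Ne]3s²3p³, Mg⁺ [Ne]3s¹.
Approximate IE_2 values (kJ/mol): B 2427, S 2252, Mg 1451.
Putting it together, IE_2: Mg < S < B.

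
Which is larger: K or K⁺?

Forming K⁺ removes 1 electron from K. Fewer electrons for the same nuclear charge means less shielding and a higher Z_eff on the remaining electrons, and for main-group metals the entire outer shell is lost.
A cation is smaller than its parent atom: K⁺ < K.

K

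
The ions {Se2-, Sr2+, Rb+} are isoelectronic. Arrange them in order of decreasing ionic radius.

All of these have 36 electrons, so size is governed by nuclear charge alone: the more protons, the stronger the pull on the same electron cloud, and the smaller the ion.
Nuclear charges: Sr2+ (Z=38), Rb+ (Z=37), Se2- (Z=34).
Largest to smallest: Se2- > Rb+ > Sr2+.

Se2-, Rb+, Sr2+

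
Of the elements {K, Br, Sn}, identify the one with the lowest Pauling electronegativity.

Electronegativity increases across a period and decreases down a group, tracking effective nuclear charge and atomic size.
Here both period and group differ, so the two effects have to be weighed against each other.
Sn > K: the two effects oppose for this pair; the across-period effect wins (1.96 vs 0.82).
Br > Sn: both effects reinforce here, so Br is clearly the higher of the two.
Approximate values (Pauling): K 0.82, Br 2.96, Sn 1.96.
The lowest Pauling electronegativity among these belongs to K.

K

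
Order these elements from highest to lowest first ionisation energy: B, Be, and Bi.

Be > B > Bi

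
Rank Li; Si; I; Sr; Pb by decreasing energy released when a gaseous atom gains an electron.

I > Si > Li > Pb > Sr

Li is in period 2, group 1; Si is in period 3, group 14; Sr is in period 5, group 2; I is in period 5, group 17; Pb is in period 6, group 14.
Electron affinity generally becomes more exothermic across a period toward the halogens and less exothermic down a group.
These span different periods and groups, so the two trends combine.
Pb > Sr: the two effects oppose for this pair; the across-period effect wins (35 vs 5 kJ/mol).
Li > Pb: period and group pull opposite ways; the down-group shift dominates (60 vs 35 kJ/mol).
Si > Li: period and group pull opposite ways; the across-period shift dominates (134 vs 60 kJ/mol).
I > Si: period and group pull opposite ways; the across-period shift dominates (295 vs 134 kJ/mol).
Tabulated electron affinity (kJ/mol): Li 60, Si 134, Sr 5, I 295, Pb 35.
So from highest to lowest: I > Si > Li > Pb > Sr.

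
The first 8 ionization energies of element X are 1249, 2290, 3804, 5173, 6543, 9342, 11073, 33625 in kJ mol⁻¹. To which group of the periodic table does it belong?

Group 17

Look for the largest jump between consecutive ionization energies: IE8/IE7 ≈ 3.0, far larger than any earlier ratio.
That jump marks the point where a core electron is being removed. So the atom has 7 valence electrons.
A main-group element with 7 valence electrons is in group 17.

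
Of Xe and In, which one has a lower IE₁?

In

First ionization energy rises across a period (greater Z_eff holds electrons more tightly) and falls down a group (valence electrons are farther from the nucleus).
All lie in period 5, so first ionization energy increases left to right.
So In has the lower IE₁ (In < Xe).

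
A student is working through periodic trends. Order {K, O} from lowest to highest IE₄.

K, O

After 3 electrons have been removed, what remains? K³⁺ is already 2 electrons into the core; O³⁺ still has 3 valence electrons.
Usually core removal costs more than valence removal, but here the competition is close: a tightly held n=2 valence electron can cost more to remove than an n=3 core electron, so the actual values have to decide it.
Tabulated IE_4 (kJ/mol): K 5877, O 7469.
Putting it together, IE_4: K < O.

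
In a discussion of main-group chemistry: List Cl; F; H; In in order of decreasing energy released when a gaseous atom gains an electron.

H is in period 1, group 1; F is in period 2, group 17; Cl is in period 3, group 17; In is in period 5, group 13.
Atoms with high Z_eff and room in the valence shell (especially the halogens) have the most exothermic electron affinities.
These span different periods and groups, so the two trends combine.
H > In: the two effects oppose for this pair; the down-group effect wins (73 vs 29 kJ/mol).
F > H: the two effects oppose for this pair; the across-period effect wins (328 vs 73 kJ/mol).
Cl > F: this pair runs against the simple trend — see the exception note.
Note the exception: Cl has a higher electron affinity than F, contrary to the simple trend — F's small 2p subshell makes the incoming electron feel strong e⁻–e⁻ repulsion, so Cl actually releases more energy on gaining an electron.
Approximate values (kJ/mol): H 73, F 328, Cl 349, In 29.
So from highest to lowest: Cl > F > H > In.

Cl, F, H, In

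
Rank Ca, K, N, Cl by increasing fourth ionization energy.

Cl < K < Ca < N

Consider each +3 ion: Ca³⁺ is already 1 electron into the core; K³⁺ is already 2 electrons into the core; N³⁺ still has 2 valence electrons; Cl³⁺ still has 4 valence electrons.
Usually core removal costs more than valence removal, but here the competition is close: a tightly held n=2 valence electron can cost more to remove than an n=3 core electron, so the actual values have to decide it.
Valence configurations: N³⁺ [He]2s², Cl³⁺ [Ne]3s²3p².
The numbers (kJ/mol): Ca 6491, K 5877, N 7475, Cl 5159.
So the fourth ionization energies run Cl < K < Ca < N.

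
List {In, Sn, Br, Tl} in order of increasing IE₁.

Across a period the outer electron is held more tightly (higher IE₁); down a group it sits in a higher shell, more shielded, and comes off more easily.
Here both period and group differ, so the two effects have to be weighed against each other.
Tl > In: this pair runs against the simple trend — see the exception note.
Sn > Tl: relative to Tl, both the across-period and down-group shifts push Sn's first ionization energy up.
Br > Sn: relative to Sn, both the across-period and down-group shifts push Br's first ionization energy up.
Note the exception: Tl has a higher first ionization energy than In, contrary to the simple trend — relativistic 6s stabilisation and poor 4f/5d shielding distort the trend for the heavy p-block elements.
Approximate values (kJ/mol): Br 1140, In 558, Sn 709, Tl 589.
So from lowest to highest: In < Tl < Sn < Br.

In < Tl < Sn < Br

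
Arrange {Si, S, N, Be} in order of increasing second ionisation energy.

Si < Be < S < N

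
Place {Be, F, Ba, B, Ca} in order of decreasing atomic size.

Be is in period 2, group 2; B is in period 2, group 13; F is in period 2, group 17; Ca is in period 4, group 2; Ba is in period 6, group 2.
Across a period the added protons contract the valence shell; down a group each new principal shell makes the atom larger.
Neither a single period nor a single group — weigh both effects.
B > F: both are in period 2; the period trend gives B the larger value.
Be > B: both are in period 2; the period trend gives Be the larger value.
Ca > Be: Ca sits below Be in group 2, so the down-group effect alone puts Ca larger.
Ba > Ca: Ba sits below Ca in group 2, so the down-group effect alone puts Ba larger.
For reference (pm): Be 102, B 85, F 64, Ca 171, Ba 196.
So from largest to smallest: Ba > Ca > Be > B > F.

Ba > Ca > Be > B > F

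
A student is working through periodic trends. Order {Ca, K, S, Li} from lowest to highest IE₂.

After 1 electron has been removed, what remains? Ca⁺ still has 1 valence electron; K⁺ is the bare [Ar] core; S⁺ still has 5 valence electrons; Li⁺ is the bare [He] core.
Core electrons are held far more tightly than valence electrons, so K and Li top the IE_2 order.
Valence configurations: Ca⁺ [Ar]4s¹, S⁺ [Ne]3s²3p³.
Approximate IE_2 values (kJ/mol): Ca 1145, K 3052, S 2252, Li 7298.
So the second ionization energies run Ca < S < K < Li.

Ca < S < K < Li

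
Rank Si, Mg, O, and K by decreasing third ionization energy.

Mg > O > K > Si

After 2 electrons have been removed, what remains? Si²⁺ still has 2 valence electrons; Mg²⁺ is the bare [Ne] core; O²⁺ still has 4 valence electrons; K²⁺ is already 1 electron into the core.
Usually core removal costs more than valence removal, but here the competition is close: a tightly held n=2 valence electron can cost more to remove than an n=3 core electron, so the actual values have to decide it.
Valence configurations: Si²⁺ [Ne]3s², O²⁺ [He]2s²2p².
Tabulated IE_3 (kJ/mol): Si 3232, Mg 7733, O 5300, K 4420.
So the third ionization energies run Si < K < O < Mg.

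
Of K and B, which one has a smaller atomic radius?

Across a period the added protons contract the valence shell; down a group each new principal shell makes the atom larger.
These span different periods and groups, so the two trends combine.
K > B: both effects reinforce here, so K is clearly the larger of the two.
Approximate values (pm): B 85, K 196.
So B has the smaller atomic radius (B < K).

B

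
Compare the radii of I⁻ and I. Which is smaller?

I

Forming I⁻ adds 1 electron to I. More electron–electron repulsion in the same shell, with unchanged nuclear charge, lets the cloud expand.
An anion is larger than its parent atom: I⁻ > I.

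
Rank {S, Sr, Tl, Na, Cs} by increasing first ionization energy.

Across a period the outer electron is held more tightly (higher IE₁); down a group it sits in a higher shell, more shielded, and comes off more easily.
Here both period and group differ, so the two effects have to be weighed against each other.
Na > Cs: Na sits above Cs in group 1, so the down-group effect alone puts Na higher.
Sr > Na: period and group pull opposite ways; the across-period shift dominates (550 vs 496 kJ/mol).
Tl > Sr: period and group pull opposite ways; the across-period shift dominates (589 vs 550 kJ/mol).
S > Tl: both effects reinforce here, so S is clearly the higher of the two.
Approximate values (kJ/mol): Na 496, S 1000, Sr 550, Cs 376, Tl 589.
So from lowest to highest: Cs < Na < Sr < Tl < S.

Cs < Na < Sr < Tl < S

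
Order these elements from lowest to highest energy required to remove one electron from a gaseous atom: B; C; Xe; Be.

Be is in period 2, group 2; B is in period 2, group 13; C is in period 2, group 14; Xe is in period 5, group 18.
Across a period the outer electron is held more tightly (higher IE₁); down a group it sits in a higher shell, more shielded, and comes off more easily.
Neither a single period nor a single group — weigh both effects.
Be > B: this pair runs against the simple trend — see the exception note.
C > Be: C lies to the right of Be in period 2, so the across-period effect alone puts C higher.
Xe > C: period and group pull opposite ways; the across-period shift dominates (1170 vs 1086 kJ/mol).
Note the exception: Be has a higher first ionization energy than B, contrary to the simple trend — removing B's lone 2p electron is easier than breaking Be's filled 2s².
For reference (kJ/mol): Be 900, B 801, C 1086, Xe 1170.
So from lowest to highest: B < Be < C < Xe.

B, Be, C, Xe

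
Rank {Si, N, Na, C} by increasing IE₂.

Si < C < N < Na

After 1 electron has been removed, what remains? Si⁺ still has 3 valence electrons; N⁺ still has 4 valence electrons; Na⁺ is the bare [Ne] core; C⁺ still has 3 valence electrons.
Pulling an electron out of a noble-gas core costs far more than removing a remaining valence electron, so Na sits at the high end of IE_2.
Valence configurations: Si⁺ [Ne]3s²3p¹, N⁺ [He]2s²2p², C⁺ [He]2s²2p¹.
The numbers (kJ/mol): Si 1577, N 2856, Na 4562, C 2353.
So the second ionization energies run Si < C < N < Na.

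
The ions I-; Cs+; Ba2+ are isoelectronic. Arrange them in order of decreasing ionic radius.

I- > Cs+ > Ba2+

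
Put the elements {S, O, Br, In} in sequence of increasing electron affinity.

In < O < S < Br

O is in period 2, group 16; S is in period 3, group 16; Br is in period 4, group 17; In is in period 5, group 13.
Adding an electron releases more energy for atoms nearer the top right (short of the noble gases).
Here both period and group differ, so the two effects have to be weighed against each other.
O > In: both effects reinforce here, so O is clearly the higher of the two.
S > O: this pair runs against the simple trend — see the exception note.
Br > S: period and group pull opposite ways; the across-period shift dominates (325 vs 200 kJ/mol).
Note the exception: S has a higher electron affinity than O, contrary to the simple trend — the compact 2p subshell of O repels the added electron more than S's larger 3p does.
For reference (kJ/mol): O 141, S 200, Br 325, In 29.
So from lowest to highest: In < O < S < Br.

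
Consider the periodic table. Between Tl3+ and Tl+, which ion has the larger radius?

Tl+

Both ions have Z = 81 protons, but Tl3+ has lost more electrons, so its remaining electrons feel a larger effective nuclear charge per electron and are pulled in more tightly.
Higher positive charge → smaller ion, so Tl+ > Tl3+.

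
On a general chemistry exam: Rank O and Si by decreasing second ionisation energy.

O, Si

Consider each +1 ion: O⁺ still has 5 valence electrons; Si⁺ still has 3 valence electrons.
All are still removing valence electrons, so compare the +1 ions as you would atoms: IE_2 generally rises across a period (higher Z_eff) and falls down a group (larger shell), subject to the usual subshell exceptions.
Valence configurations: O⁺ [He]2s²2p³, Si⁺ [Ne]3s²3p¹.
Approximate IE_2 values (kJ/mol): O 3388, Si 1577.
Overall IE_2 order: Si < O.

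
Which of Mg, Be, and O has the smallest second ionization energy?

Mg

After 1 electron has been removed, what remains? Mg⁺ still has 1 valence electron; Be⁺ still has 1 valence electron; O⁺ still has 5 valence electrons.
All are still removing valence electrons, so compare the +1 ions as you would atoms: IE_2 generally rises across a period (higher Z_eff) and falls down a group (larger shell), subject to the usual subshell exceptions.
Valence configurations: Mg⁺ [Ne]3s¹, Be⁺ [He]2s¹, O⁺ [He]2s²2p³.
Tabulated IE_2 (kJ/mol): Mg 1451, Be 1757, O 3388.
Hence IE_2: Mg < Be < O.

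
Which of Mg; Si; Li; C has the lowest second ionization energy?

Mg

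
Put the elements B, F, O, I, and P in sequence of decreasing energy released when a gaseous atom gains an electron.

B is in period 2, group 13; O is in period 2, group 16; F is in period 2, group 17; P is in period 3, group 15; I is in period 5, group 17.
EA tends to increase across a period and decrease down a group, though the pattern is less regular than for IE or radius.
Here both period and group differ, so the two effects have to be weighed against each other.
P > B: the two effects oppose for this pair; the across-period effect wins (72 vs 27 kJ/mol).
O > P: both effects reinforce here, so O is clearly the higher of the two.
I > O: the two effects oppose for this pair; the across-period effect wins (295 vs 141 kJ/mol).
F > I: they share group 17; the group trend gives F the larger value.
For reference (kJ/mol): B 27, O 141, F 328, P 72, I 295.
So from highest to lowest: F > I > O > P > B.

F > I > O > P > B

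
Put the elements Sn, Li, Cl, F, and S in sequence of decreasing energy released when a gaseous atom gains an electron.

Cl > F > S > Sn > Li

Li is in period 2, group 1; F is in period 2, group 17; S is in period 3, group 16; Cl is in period 3, group 17; Sn is in period 5, group 14.
Atoms with high Z_eff and room in the valence shell (especially the halogens) have the most exothermic electron affinities.
Neither a single period nor a single group — weigh both effects.
Sn > Li: period and group pull opposite ways; the across-period shift dominates (107 vs 60 kJ/mol).
S > Sn: relative to Sn, both the across-period and down-group shifts push S's electron affinity up.
F > S: both effects reinforce here, so F is clearly the higher of the two.
Cl > F: this pair runs against the simple trend — see the exception note.
Note the exception: Cl has a higher electron affinity than F, contrary to the simple trend — F's small 2p subshell makes the incoming electron feel strong e⁻–e⁻ repulsion, so Cl actually releases more energy on gaining an electron.
For reference (kJ/mol): Li 60, F 328, S 200, Cl 349, Sn 107.
So from highest to lowest: Cl > F > S > Sn > Li.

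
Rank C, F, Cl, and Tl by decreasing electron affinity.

Cl, F, C, Tl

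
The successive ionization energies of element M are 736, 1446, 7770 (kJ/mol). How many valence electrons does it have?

2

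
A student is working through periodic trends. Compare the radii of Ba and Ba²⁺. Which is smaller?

Forming Ba²⁺ removes 2 electrons from Ba. Fewer electrons for the same nuclear charge means less shielding and a higher Z_eff on the remaining electrons, and for main-group metals the entire outer shell is lost.
A cation is smaller than its parent atom: Ba²⁺ < Ba.

Ba²⁺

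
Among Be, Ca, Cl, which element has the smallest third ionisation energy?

Cl

Consider each +2 ion: Be²⁺ is the bare [He] core; Ca²⁺ is the bare [Ar] core; Cl²⁺ still has 5 valence electrons.
Pulling an electron out of a noble-gas core costs far more than removing a remaining valence electron, so Ca and Be sit at the high end of IE_3.
Approximate IE_3 values (kJ/mol): Be 14849, Ca 4912, Cl 3822.
Putting it together, IE_3: Cl < Ca < Be.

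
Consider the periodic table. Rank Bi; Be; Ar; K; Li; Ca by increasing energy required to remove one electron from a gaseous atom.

K < Li < Ca < Bi < Be < Ar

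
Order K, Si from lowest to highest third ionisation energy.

IE_3 is the cost of taking one more electron from the +2 cation: K²⁺ is already 1 electron into the core; Si²⁺ still has 2 valence electrons.
Breaking into a closed-shell core is much more expensive than removing a leftover valence electron — K has the largest IE_3 here.
Tabulated IE_3 (kJ/mol): K 4420, Si 3232.
Hence IE_3: Si < K.

Si < K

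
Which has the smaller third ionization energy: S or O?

S

Consider each +2 ion: S²⁺ still has 4 valence electrons; O²⁺ still has 4 valence electrons.
All are still removing valence electrons, so compare the +2 ions as you would atoms: IE_3 generally rises across a period (higher Z_eff) and falls down a group (larger shell), subject to the usual subshell exceptions.
Valence configurations: S²⁺ [Ne]3s²3p², O²⁺ [He]2s²2p².
The numbers (kJ/mol): S 3357, O 5300.
Putting it together, IE_3: S < O.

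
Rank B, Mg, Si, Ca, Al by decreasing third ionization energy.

Consider each +2 ion: B²⁺ still has 1 valence electron; Mg²⁺ is the bare [Ne] core; Si²⁺ still has 2 valence electrons; Ca²⁺ is the bare [Ar] core; Al²⁺ still has 1 valence electron.
Pulling an electron out of a noble-gas core costs far more than removing a remaining valence electron, so Ca and Mg sit at the high end of IE_3.
Valence configurations: B²⁺ [He]2s¹, Si²⁺ [Ne]3s², Al²⁺ [Ne]3s¹.
Approximate IE_3 values (kJ/mol): B 3660, Mg 7733, Si 3232, Ca 4912, Al 2745.
So the third ionization energies run Al < Si < B < Ca < Mg.

Mg > Ca > B > Si > Al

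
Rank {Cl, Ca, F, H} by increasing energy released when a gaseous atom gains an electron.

Ca, H, F, Cl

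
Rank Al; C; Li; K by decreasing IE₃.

Li > C > K > Al

Consider each +2 ion: Al²⁺ still has 1 valence electron; C²⁺ still has 2 valence electrons; Li²⁺ is already 1 electron into the core; K²⁺ is already 1 electron into the core.
Usually core removal costs more than valence removal, but here the competition is close: a tightly held n=2 valence electron can cost more to remove than an n=3 core electron, so the actual values have to decide it.
Valence configurations: Al²⁺ [Ne]3s¹, C²⁺ [He]2s².
The numbers (kJ/mol): Al 2745, C 4620, Li 11815, K 4420.
Hence IE_3: Al < K < C < Li.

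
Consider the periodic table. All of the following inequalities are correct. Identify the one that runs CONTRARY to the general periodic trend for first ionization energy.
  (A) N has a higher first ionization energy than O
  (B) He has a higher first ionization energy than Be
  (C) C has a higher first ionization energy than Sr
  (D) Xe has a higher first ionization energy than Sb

(A)

The general trend: first ionization energy increases across a period and decreases down a group.
(A) N (period 2, group 15) vs O (period 2, group 16): the stated order contradicts the simple trend.
(B) He (period 1, group 18) vs Be (period 2, group 2): the stated order agrees with the simple trend.
(C) C (period 2, group 14) vs Sr (period 5, group 2): the stated order agrees with the simple trend.
(D) Xe (period 5, group 18) vs Sb (period 5, group 15): the stated order agrees with the simple trend.
The exception is (A): pairing an electron in O's 2p⁴ costs repulsion energy, so O ionizes more easily than half-filled N (2p³).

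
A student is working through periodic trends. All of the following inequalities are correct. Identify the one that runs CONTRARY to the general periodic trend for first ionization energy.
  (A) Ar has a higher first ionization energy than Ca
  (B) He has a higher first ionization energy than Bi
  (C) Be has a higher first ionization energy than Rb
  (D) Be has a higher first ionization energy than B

(D)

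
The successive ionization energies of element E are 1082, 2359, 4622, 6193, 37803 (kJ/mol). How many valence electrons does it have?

Look for the largest jump between consecutive ionization energies: IE5/IE4 ≈ 6.1, far larger than any earlier ratio.
That jump marks the point where a core electron is being removed. So the atom has 4 valence electrons.

4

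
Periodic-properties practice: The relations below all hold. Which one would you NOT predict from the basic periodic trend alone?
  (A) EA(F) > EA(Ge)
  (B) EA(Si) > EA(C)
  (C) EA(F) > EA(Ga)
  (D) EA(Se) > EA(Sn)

The general trend: electron affinity increases across a period and decreases down a group.
(A) F (period 2, group 17) vs Ge (period 4, group 14): the stated order agrees with the simple trend.
(B) Si (period 3, group 14) vs C (period 2, group 14): the stated order contradicts the simple trend.
(C) F (period 2, group 17) vs Ga (period 4, group 13): the stated order agrees with the simple trend.
(D) Se (period 4, group 16) vs Sn (period 5, group 14): the stated order agrees with the simple trend.
The exception is (B): Si's larger, more diffuse 3p orbitals accept an added electron slightly more readily than C's compact 2p.

(B)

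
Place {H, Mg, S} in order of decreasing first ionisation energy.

H is in period 1, group 1; Mg is in period 3, group 2; S is in period 3, group 16.
First ionization energy rises across a period (greater Z_eff holds electrons more tightly) and falls down a group (valence electrons are farther from the nucleus).
These span different periods and groups, so the two trends combine.
S > Mg: S lies to the right of Mg in period 3, so the across-period effect alone puts S higher.
H > S: period and group pull opposite ways; the down-group shift dominates (1312 vs 1000 kJ/mol).
For reference (kJ/mol): H 1312, Mg 738, S 1000.
So from highest to lowest: H > S > Mg.

H > S > Mg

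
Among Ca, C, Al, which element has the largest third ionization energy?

Ca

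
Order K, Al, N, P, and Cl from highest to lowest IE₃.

IE_3 is the cost of taking one more electron from the +2 cation: K²⁺ is already 1 electron into the core; Al²⁺ still has 1 valence electron; N²⁺ still has 3 valence electrons; P²⁺ still has 3 valence electrons; Cl²⁺ still has 5 valence electrons.
Usually core removal costs more than valence removal, but here the competition is close: a tightly held n=2 valence electron can cost more to remove than an n=3 core electron, so the actual values have to decide it.
Valence configurations: Al²⁺ [Ne]3s¹, N²⁺ [He]2s²2p¹, P²⁺ [Ne]3s²3p¹, Cl²⁺ [Ne]3s²3p³.
Approximate IE_3 values (kJ/mol): K 4420, Al 2745, N 4578, P 2914, Cl 3822.
Hence IE_3: Al < P < Cl < K < N.

N > K > Cl > P > Al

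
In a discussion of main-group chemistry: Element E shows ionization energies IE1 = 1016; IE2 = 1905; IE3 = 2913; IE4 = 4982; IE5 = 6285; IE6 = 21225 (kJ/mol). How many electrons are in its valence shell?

Look for the largest jump between consecutive ionization energies: IE6/IE5 ≈ 3.4, far larger than any earlier ratio.
That jump marks the point where a core electron is being removed. So the atom has 5 valence electrons.

5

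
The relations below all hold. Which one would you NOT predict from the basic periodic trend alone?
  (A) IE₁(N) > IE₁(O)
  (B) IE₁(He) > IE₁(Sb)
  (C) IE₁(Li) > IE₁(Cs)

(A)

The general trend: IE₁ increases across a period and decreases down a group.
(A) N (period 2, group 15) vs O (period 2, group 16): the stated order contradicts the simple trend.
(B) He (period 1, group 18) vs Sb (period 5, group 15): the stated order agrees with the simple trend.
(C) Li (period 2, group 1) vs Cs (period 6, group 1): the stated order agrees with the simple trend.
The exception is (A): pairing an electron in O's 2p⁴ costs repulsion energy, so O ionizes more easily than half-filled N (2p³).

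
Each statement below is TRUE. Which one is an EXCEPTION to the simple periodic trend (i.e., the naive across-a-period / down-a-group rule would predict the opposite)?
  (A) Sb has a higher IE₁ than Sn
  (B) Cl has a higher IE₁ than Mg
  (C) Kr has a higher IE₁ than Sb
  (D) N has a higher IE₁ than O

The general trend: IE₁ increases across a period and decreases down a group.
(A) Sb (period 5, group 15) vs Sn (period 5, group 14): the stated order agrees with the simple trend.
(B) Cl (period 3, group 17) vs Mg (period 3, group 2): the stated order agrees with the simple trend.
(C) Kr (period 4, group 18) vs Sb (period 5, group 15): the stated order agrees with the simple trend.
(D) N (period 2, group 15) vs O (period 2, group 16): the stated order contradicts the simple trend.
The exception is (D): pairing an electron in O's 2p⁴ costs repulsion energy, so O ionizes more easily than half-filled N (2p³).

(D)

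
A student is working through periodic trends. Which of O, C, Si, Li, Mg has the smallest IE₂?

Mg

The second ionization energy removes an electron from the +1 ion. For each element: O⁺ still has 5 valence electrons; C⁺ still has 3 valence electrons; Si⁺ still has 3 valence electrons; Li⁺ is the bare [He] core; Mg⁺ still has 1 valence electron.
Breaking into a closed-shell core is much more expensive than removing a leftover valence electron — Li has the largest IE_2 here.
Valence configurations: O⁺ [He]2s²2p³, C⁺ [He]2s²2p¹, Si⁺ [Ne]3s²3p¹, Mg⁺ [Ne]3s¹.
Tabulated IE_2 (kJ/mol): O 3388, C 2353, Si 1577, Li 7298, Mg 1451.
So the second ionization energies run Mg < Si < C < O < Li.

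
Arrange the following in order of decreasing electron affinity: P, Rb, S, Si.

S > Si > P > Rb

Si is in period 3, group 14; P is in period 3, group 15; S is in period 3, group 16; Rb is in period 5, group 1.
Electron affinity generally becomes more exothermic across a period toward the halogens and less exothermic down a group.
Neither a single period nor a single group — weigh both effects.
P > Rb: both effects reinforce here, so P is clearly the higher of the two.
Si > P: this pair runs against the simple trend — see the exception note.
S > Si: both are in period 3; the period trend gives S the larger value.
Note the exception: Si has a higher electron affinity than P, contrary to the simple trend — adding an electron to P's half-filled 3p³ is unfavourable, so Si (3p²) has the more exothermic EA.
Approximate values (kJ/mol): Si 134, P 72, S 200, Rb 47.
So from highest to lowest: S > Si > P > Rb.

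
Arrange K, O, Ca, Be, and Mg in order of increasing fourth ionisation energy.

K < Ca < O < Mg < Be

Consider each +3 ion: K³⁺ is already 2 electrons into the core; O³⁺ still has 3 valence electrons; Ca³⁺ is already 1 electron into the core; Be³⁺ is already 1 electron into the core; Mg³⁺ is already 1 electron into the core.
Usually core removal costs more than valence removal, but here the competition is close: a tightly held n=2 valence electron can cost more to remove than an n=3 core electron, so the actual values have to decide it.
Approximate IE_4 values (kJ/mol): K 5877, O 7469, Ca 6491, Be 21007, Mg 10543.
Overall IE_4 order: K < Ca < O < Mg < Be.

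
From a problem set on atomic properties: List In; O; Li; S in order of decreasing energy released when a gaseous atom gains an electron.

S > O > Li > In

EA tends to increase across a period and decrease down a group, though the pattern is less regular than for IE or radius.
These span different periods and groups, so the two trends combine.
Li > In: the two effects oppose for this pair; the down-group effect wins (60 vs 29 kJ/mol).
O > Li: O lies to the right of Li in period 2, so the across-period effect alone puts O higher.
S > O: this pair runs against the simple trend — see the exception note.
Note the exception: S has a higher electron affinity than O, contrary to the simple trend — the compact 2p subshell of O repels the added electron more than S's larger 3p does.
For reference (kJ/mol): Li 60, O 141, S 200, In 29.
So from highest to lowest: S > O > Li > In.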